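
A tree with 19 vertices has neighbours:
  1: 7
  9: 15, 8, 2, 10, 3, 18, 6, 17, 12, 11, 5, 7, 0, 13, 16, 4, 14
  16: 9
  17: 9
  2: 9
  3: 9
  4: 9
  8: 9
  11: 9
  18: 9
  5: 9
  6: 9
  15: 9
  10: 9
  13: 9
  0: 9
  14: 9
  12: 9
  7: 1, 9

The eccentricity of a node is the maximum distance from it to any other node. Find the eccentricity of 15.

3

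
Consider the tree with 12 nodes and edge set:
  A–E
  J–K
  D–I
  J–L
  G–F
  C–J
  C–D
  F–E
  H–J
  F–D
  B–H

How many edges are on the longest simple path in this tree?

A longest path is A – E – F – D – C – J – H – B, with 7 edges.

7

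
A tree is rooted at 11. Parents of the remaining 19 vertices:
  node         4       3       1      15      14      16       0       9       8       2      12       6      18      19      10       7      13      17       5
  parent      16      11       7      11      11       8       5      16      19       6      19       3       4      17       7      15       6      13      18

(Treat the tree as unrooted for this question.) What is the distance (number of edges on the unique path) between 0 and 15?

12

0–5–18–4–16–8–19–17–13–6–3–11–15: 12 edges.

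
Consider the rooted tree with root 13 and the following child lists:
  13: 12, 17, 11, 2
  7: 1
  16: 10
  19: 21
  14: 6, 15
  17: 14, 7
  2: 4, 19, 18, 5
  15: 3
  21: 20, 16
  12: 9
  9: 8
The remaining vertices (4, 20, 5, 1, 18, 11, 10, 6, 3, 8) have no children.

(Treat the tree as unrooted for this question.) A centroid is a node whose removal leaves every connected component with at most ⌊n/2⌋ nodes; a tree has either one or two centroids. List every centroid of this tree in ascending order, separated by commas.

13

Removing 13 splits the tree into components of sizes 9, 7, 3, 1; the largest is 9 ≤ ⌊21/2⌋ = 10.
Every other node leaves some component of size > 10, so the centroid is unique.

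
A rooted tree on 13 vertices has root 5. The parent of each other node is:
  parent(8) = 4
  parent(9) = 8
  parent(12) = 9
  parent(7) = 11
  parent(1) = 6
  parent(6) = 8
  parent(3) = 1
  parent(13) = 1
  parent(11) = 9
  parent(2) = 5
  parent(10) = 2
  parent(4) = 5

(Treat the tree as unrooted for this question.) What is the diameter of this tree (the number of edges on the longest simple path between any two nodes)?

Starting from 7, a farthest node is 10 at distance 7.
One longest path: 7 - 11 - 9 - 8 - 4 - 5 - 2 - 10.
So the diameter is 7.

7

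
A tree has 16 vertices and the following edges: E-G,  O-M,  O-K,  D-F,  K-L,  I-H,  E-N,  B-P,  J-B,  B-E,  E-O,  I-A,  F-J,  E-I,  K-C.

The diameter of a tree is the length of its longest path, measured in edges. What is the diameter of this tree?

A longest path is D-F-J-B-E-O-K-L, with 7 edges.

7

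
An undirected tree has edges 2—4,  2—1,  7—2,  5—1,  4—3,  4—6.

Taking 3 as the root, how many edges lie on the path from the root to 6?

2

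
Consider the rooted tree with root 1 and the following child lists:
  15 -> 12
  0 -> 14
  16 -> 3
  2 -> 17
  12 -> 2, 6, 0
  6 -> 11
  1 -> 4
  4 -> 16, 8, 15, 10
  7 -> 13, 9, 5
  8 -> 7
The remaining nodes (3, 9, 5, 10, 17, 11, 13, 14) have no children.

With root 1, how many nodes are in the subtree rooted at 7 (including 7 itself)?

7's subtree: {7, 13, 5, 9}, size 4.

4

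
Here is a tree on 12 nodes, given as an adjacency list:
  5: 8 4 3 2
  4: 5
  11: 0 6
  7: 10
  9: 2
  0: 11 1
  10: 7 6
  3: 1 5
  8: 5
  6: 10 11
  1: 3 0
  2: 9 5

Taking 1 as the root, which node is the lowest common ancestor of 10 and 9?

1

10's ancestor chain is 10, 6, 11, 0, 1 and 9's is 9, 2, 5, 3, 1; they first meet at 1.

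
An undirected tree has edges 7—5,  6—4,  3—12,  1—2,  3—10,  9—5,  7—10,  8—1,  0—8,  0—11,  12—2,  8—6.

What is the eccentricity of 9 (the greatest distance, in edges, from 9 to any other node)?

The node farthest from 9 is 11 (4 also at distance 10), via 9–5–7–10–3–12–2–1–8–0–11 — 10 edges.

10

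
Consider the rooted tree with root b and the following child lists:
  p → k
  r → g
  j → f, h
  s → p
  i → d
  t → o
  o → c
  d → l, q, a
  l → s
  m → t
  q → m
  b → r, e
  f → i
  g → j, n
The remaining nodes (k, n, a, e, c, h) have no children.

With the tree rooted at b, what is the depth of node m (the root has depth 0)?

Climbing from m to the root: m–q–d–i–f–j–g–r–b. That's 8 steps.

8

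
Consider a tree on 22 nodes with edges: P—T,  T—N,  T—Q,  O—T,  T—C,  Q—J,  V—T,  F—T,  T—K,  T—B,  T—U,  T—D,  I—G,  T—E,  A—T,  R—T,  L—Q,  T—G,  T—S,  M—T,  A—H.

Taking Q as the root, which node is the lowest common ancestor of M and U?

T

Path M→root: M T Q; path U→root: U T Q.
First common node: T.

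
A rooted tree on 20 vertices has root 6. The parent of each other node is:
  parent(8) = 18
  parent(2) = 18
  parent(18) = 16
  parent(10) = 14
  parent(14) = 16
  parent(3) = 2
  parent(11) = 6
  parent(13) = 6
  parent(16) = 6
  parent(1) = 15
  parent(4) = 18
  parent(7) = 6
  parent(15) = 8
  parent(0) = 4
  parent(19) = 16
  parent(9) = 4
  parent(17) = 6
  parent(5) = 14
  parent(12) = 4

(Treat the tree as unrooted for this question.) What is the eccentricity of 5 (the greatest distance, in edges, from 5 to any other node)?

Distances from 5 peak at 6, attained at 1.
5 – 14 – 16 – 18 – 8 – 15 – 1

6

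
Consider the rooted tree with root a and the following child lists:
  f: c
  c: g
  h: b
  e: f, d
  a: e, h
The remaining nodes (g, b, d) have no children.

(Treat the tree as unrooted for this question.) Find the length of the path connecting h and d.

h - a - e - d: 3 edges.

3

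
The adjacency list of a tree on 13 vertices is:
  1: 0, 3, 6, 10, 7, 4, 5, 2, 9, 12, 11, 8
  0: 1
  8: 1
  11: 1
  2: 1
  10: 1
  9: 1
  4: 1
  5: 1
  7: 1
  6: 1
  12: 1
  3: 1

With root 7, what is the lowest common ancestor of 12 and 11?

1

Ancestors of 12 (toward the root): 12, 1, 7.
Ancestors of 11: 11, 1, 7.
The deepest node appearing in both lists is 1.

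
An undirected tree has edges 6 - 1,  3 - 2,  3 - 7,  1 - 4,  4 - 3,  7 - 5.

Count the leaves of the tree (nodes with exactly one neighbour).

3

The leaves are 2, 5, 6.
That is 3 leaves.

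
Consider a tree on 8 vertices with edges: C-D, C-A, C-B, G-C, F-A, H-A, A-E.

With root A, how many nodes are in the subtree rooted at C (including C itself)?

4

Descendants of C (including itself): C, G, D, B. That's 4.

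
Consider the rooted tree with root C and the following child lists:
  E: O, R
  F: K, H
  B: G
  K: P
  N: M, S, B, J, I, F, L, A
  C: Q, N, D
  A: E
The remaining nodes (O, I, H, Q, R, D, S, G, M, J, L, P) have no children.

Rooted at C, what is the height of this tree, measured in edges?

4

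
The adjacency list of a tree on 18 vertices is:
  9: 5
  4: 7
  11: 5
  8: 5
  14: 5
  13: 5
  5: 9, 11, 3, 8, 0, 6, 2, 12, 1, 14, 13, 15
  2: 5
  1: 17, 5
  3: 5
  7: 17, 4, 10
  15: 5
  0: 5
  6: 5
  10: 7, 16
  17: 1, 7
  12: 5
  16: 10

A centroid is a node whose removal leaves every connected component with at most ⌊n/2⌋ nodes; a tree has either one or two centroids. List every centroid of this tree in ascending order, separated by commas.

5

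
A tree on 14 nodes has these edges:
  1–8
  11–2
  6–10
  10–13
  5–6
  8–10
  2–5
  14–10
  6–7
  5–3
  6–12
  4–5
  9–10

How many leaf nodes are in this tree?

9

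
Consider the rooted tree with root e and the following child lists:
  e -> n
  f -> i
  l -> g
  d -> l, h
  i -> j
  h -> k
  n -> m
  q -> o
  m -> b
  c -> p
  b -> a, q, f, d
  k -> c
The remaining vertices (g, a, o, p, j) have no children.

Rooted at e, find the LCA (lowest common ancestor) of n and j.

Ancestors of n (toward the root): n, e.
Ancestors of j: j, i, f, b, m, n, e.
The deepest node appearing in both lists is n.

n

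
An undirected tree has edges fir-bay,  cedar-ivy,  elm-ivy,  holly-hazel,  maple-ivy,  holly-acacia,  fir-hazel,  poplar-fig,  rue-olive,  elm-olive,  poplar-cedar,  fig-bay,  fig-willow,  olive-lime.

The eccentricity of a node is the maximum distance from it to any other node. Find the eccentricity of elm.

9

Distances from elm peak at 9, attained at acacia.
elm-ivy-cedar-poplar-fig-bay-fir-hazel-holly-acacia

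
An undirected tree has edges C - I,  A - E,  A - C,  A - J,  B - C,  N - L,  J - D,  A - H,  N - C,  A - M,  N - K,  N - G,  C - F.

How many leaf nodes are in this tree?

Degree-1 nodes: B, D, E, F, G, H, I, K, L, M — 10 of them.

10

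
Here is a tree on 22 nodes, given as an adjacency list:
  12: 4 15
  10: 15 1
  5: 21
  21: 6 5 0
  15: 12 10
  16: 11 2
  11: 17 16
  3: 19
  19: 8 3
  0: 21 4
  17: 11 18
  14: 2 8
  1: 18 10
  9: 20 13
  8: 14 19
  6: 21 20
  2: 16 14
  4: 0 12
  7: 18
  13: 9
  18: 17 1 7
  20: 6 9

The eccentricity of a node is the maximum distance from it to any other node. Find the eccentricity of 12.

The node farthest from 12 is 3, via 12–15–10–1–18–17–11–16–2–14–8–19–3 — 12 edges.

12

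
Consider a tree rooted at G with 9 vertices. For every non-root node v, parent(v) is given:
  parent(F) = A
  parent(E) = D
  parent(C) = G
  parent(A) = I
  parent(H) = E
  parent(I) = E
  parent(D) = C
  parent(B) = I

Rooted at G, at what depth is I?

4

G – C – D – E – I — 4 edges.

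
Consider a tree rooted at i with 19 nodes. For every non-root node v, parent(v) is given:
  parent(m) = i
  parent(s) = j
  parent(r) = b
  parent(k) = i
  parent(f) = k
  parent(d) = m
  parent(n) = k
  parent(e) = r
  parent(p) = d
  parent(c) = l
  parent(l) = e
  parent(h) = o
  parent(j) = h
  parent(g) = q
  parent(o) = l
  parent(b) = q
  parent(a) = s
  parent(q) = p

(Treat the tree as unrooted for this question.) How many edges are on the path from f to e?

9

Walking from f: f - k - i - m - d - p - q - b - r - e. Length 9.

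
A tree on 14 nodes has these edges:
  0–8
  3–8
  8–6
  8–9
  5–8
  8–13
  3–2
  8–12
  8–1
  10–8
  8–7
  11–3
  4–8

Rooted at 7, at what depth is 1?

2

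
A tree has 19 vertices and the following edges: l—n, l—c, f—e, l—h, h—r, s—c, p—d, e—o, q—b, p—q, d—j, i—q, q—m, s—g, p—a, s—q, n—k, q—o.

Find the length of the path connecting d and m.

Walking from d: d–p–q–m. Length 3.

3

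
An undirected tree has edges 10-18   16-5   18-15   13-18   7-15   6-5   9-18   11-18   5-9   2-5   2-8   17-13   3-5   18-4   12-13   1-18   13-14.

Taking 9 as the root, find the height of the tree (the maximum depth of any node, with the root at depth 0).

12 sits deepest: 9 → 18 → 13 → 12 — 3 edges from the root.

3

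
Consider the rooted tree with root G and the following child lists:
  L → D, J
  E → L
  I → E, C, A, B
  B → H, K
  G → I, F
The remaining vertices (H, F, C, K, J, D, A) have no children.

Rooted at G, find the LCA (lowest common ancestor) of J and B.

I

J's ancestor chain is J, L, E, I, G and B's is B, I, G; they first meet at I.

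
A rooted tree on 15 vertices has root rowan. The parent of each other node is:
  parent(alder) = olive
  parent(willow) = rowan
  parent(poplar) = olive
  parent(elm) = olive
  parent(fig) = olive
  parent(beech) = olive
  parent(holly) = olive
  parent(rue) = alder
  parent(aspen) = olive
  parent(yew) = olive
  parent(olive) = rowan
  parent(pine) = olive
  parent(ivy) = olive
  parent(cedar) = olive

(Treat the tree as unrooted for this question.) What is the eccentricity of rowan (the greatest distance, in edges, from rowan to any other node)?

3

A farthest node from rowan is rue.
The path rowan-olive-alder-rue has 3 edges.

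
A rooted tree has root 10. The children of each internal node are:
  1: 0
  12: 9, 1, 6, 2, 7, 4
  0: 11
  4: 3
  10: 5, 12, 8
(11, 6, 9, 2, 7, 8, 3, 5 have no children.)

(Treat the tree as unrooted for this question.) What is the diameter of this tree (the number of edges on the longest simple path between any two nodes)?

5

BFS from 11 reaches 3 last, at distance 5; BFS from 3 confirms no node is farther.
Path: 11 – 0 – 1 – 12 – 4 – 3.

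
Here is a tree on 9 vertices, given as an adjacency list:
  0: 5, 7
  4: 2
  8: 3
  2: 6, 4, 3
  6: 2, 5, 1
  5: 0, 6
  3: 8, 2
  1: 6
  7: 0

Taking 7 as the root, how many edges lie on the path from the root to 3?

5

Path from 7 to 3: 7–0–5–6–2–3, which has 5 edges.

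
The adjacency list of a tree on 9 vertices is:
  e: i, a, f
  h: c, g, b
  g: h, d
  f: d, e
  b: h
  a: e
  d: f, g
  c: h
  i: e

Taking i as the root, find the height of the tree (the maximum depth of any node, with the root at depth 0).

6

The longest root-to-leaf path is i–e–f–d–g–h–c (6 edges).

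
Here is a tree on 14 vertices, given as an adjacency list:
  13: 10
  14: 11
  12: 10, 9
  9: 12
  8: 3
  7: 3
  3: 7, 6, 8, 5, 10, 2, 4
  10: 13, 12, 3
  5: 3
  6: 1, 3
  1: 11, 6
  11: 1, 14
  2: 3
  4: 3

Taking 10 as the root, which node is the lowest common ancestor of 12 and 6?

10

Ancestors of 12 (toward the root): 12, 10.
Ancestors of 6: 6, 3, 10.
The deepest node appearing in both lists is 10.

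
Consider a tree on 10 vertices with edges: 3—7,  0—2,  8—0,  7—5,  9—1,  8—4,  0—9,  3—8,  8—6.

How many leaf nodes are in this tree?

The leaves are 1, 2, 4, 5, 6.
That is 5 leaves.

5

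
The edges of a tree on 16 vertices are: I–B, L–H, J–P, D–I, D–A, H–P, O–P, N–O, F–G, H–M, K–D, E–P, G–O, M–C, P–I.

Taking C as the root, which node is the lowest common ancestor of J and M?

M

Path J→root: J P H M C; path M→root: M C.
First common node: M.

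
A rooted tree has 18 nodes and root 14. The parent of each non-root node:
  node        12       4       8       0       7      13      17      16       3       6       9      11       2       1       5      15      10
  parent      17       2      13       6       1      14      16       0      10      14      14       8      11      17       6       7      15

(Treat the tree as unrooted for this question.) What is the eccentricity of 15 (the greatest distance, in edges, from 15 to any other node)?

The node farthest from 15 is 4, via 15 – 7 – 1 – 17 – 16 – 0 – 6 – 14 – 13 – 8 – 11 – 2 – 4 — 12 edges.

12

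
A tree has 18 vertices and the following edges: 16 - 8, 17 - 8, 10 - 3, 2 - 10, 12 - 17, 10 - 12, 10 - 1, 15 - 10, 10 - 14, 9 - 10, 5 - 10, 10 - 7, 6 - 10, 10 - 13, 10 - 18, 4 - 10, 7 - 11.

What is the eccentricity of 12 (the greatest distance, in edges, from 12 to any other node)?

Distances from 12 peak at 3, attained at 16 (11 also at distance 3).
12–17–8–16

3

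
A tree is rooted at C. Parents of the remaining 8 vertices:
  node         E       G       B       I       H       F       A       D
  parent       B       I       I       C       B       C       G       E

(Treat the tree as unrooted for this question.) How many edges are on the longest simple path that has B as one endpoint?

3

Distances from B peak at 3, attained at F (A also at distance 3).
B-I-C-F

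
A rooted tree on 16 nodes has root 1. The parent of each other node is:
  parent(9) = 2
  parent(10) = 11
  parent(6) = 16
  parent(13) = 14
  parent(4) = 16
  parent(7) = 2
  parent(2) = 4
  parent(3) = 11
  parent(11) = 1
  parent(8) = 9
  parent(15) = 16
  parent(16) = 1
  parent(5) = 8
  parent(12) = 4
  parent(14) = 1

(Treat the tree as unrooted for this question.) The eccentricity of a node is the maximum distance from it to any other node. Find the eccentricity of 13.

Distances from 13 peak at 8, attained at 5.
13 – 14 – 1 – 16 – 4 – 2 – 9 – 8 – 5

8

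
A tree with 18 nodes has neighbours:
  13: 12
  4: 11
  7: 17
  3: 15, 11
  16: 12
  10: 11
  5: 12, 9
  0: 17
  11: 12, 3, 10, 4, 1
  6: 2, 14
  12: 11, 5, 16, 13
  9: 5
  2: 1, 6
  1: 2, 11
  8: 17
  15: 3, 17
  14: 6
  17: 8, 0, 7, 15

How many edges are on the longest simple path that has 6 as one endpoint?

Distances from 6 peak at 7, attained at 8 (0, 7 also at distance 7).
6-2-1-11-3-15-17-8

7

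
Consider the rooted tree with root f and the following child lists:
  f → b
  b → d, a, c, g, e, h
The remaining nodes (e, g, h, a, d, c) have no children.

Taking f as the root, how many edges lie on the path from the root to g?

Climbing from g to the root: g–b–f. That's 2 steps.

2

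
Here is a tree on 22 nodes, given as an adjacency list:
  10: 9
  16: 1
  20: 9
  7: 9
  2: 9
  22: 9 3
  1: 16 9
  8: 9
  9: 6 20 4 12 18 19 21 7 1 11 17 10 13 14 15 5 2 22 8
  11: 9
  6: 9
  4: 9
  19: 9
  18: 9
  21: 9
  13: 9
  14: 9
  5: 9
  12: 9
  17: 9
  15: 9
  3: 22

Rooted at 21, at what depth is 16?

Path from 21 to 16: 21 – 9 – 1 – 16, which has 3 edges.

3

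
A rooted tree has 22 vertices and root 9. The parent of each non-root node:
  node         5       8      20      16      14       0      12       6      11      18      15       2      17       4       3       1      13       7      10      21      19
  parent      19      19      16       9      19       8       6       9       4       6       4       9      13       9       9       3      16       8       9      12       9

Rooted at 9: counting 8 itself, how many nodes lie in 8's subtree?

8's subtree: {8, 0, 7}, size 3.

3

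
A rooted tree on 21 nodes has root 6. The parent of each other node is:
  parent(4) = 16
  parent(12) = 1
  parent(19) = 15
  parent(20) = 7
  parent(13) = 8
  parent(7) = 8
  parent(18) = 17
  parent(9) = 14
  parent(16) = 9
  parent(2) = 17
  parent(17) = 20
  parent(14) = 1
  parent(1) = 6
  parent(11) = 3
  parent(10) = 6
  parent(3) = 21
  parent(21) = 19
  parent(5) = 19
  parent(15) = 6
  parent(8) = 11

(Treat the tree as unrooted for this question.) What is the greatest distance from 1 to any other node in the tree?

11

Distances from 1 peak at 11, attained at 2 (18 also at distance 11).
1 – 6 – 15 – 19 – 21 – 3 – 11 – 8 – 7 – 20 – 17 – 2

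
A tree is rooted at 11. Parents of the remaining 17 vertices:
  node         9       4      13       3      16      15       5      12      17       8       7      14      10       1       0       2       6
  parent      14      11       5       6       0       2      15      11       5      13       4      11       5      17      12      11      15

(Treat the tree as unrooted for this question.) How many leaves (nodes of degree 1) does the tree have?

Exactly 7 nodes have a single neighbour: 1, 3, 7, 8, 9, 10, 16.

7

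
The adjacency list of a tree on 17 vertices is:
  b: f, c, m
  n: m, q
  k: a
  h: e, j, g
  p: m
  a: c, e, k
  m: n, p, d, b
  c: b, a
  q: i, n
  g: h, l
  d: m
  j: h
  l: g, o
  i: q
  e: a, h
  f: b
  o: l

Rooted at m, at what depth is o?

8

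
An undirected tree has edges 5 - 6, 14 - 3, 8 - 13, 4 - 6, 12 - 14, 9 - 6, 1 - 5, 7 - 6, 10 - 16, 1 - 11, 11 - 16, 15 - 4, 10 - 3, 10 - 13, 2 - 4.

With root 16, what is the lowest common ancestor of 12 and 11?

16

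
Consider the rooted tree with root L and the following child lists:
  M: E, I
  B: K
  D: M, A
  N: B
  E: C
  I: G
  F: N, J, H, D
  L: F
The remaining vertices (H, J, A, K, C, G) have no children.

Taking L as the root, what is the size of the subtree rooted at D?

7

D's subtree: {D, M, A, E, I, C, G}, size 7.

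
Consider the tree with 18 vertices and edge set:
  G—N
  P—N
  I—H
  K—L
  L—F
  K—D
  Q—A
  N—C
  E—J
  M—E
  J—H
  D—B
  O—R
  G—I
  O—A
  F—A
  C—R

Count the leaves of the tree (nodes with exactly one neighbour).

4

The leaves are B, M, P, Q.
That is 4 leaves.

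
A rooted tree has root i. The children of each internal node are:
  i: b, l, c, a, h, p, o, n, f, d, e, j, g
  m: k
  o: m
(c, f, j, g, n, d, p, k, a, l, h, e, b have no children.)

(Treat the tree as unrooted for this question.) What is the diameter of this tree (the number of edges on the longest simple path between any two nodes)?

4

Starting from k, a farthest node is c at distance 4.
One longest path: k – m – o – i – c.
So the diameter is 4.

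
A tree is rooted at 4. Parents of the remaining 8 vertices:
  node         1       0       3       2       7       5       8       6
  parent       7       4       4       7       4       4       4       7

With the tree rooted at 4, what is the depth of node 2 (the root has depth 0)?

2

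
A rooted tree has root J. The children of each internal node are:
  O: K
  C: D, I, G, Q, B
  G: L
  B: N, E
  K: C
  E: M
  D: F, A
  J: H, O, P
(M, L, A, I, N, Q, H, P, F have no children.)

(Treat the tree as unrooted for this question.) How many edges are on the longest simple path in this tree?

A longest path is H-J-O-K-C-B-E-M, with 7 edges.

7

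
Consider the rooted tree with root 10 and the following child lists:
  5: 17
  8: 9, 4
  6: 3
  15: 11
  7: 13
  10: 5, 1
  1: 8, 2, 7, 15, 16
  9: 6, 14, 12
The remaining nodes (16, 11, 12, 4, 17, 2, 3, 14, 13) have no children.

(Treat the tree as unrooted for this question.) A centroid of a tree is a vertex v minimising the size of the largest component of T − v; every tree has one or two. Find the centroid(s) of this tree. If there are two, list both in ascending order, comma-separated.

1

If 1 is removed the pieces have sizes 7, 3, 2, 2, 1, 1, all ≤ ⌊17/2⌋ = 8.
Every other node leaves some component of size > 8, so the centroid is unique.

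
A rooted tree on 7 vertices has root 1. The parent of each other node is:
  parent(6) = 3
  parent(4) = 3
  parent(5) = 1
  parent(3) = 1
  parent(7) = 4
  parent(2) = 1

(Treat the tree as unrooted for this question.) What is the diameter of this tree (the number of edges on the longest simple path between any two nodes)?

A longest path is 7 – 4 – 3 – 1 – 2, with 4 edges.

4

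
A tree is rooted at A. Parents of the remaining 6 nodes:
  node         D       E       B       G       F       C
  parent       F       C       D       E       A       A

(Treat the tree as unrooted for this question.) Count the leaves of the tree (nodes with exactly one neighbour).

2

Exactly 2 nodes have a single neighbour: B, G.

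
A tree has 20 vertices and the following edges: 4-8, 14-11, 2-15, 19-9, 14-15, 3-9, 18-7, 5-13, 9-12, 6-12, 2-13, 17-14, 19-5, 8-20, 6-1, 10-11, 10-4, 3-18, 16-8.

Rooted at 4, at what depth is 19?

8

4 → 10 → 11 → 14 → 15 → 2 → 13 → 5 → 19 — 8 edges.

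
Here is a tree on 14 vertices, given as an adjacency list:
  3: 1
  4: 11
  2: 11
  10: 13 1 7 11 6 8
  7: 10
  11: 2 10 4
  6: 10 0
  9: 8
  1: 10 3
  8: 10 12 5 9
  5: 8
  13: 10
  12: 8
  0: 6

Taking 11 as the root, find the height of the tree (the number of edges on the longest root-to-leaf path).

3

12 sits deepest: 11 → 10 → 8 → 12 — 3 edges from the root.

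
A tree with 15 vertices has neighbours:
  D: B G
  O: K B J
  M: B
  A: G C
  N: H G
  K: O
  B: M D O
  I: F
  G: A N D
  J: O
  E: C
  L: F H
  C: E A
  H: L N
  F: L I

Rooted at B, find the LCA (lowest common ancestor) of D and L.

Path D→root: D B; path L→root: L H N G D B.
First common node: D.

D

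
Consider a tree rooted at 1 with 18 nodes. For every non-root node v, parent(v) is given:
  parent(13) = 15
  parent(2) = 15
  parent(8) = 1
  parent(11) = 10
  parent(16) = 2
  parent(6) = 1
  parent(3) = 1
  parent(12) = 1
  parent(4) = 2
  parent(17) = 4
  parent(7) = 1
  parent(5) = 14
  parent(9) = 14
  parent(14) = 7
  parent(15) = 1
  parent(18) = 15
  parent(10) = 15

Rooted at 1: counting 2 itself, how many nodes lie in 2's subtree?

4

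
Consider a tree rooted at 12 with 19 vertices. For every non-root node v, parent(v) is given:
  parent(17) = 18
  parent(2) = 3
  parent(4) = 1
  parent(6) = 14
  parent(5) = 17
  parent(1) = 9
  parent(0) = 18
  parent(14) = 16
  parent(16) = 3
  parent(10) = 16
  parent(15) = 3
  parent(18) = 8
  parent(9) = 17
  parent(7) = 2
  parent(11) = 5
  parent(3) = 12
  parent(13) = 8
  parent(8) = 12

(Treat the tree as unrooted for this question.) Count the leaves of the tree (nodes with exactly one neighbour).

The leaves are 0, 4, 6, 7, 10, 11, 13, 15.
That is 8 leaves.

8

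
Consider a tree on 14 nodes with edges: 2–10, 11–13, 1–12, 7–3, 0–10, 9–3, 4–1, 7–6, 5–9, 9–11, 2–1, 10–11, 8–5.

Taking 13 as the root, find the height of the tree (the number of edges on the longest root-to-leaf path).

A deepest node is 4, reached by 13–11–10–2–1–4.
That path has 5 edges, so the height is 5.

5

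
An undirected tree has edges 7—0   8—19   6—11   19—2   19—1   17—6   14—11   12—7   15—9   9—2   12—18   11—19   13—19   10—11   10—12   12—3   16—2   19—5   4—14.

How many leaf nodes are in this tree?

Degree-1 nodes: 0, 1, 3, 4, 5, 8, 13, 15, 16, 17, 18 — 11 of them.

11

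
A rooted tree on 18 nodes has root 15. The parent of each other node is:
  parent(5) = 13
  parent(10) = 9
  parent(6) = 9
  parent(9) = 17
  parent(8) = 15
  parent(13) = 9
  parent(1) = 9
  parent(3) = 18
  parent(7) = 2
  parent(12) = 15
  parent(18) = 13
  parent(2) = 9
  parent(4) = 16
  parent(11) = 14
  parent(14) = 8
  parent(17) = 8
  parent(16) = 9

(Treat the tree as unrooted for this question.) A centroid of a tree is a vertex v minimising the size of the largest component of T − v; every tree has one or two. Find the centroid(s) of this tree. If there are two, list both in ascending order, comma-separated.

9

Removing 9 splits the tree into components of sizes 6, 4, 2, 2, 1, 1, 1; the largest is 6 ≤ ⌊18/2⌋ = 9.
No neighbour of 9 does as well, so 9 is the unique centroid.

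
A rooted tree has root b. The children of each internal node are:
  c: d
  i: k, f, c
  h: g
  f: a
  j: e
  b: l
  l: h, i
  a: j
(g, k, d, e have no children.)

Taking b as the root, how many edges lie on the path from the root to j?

5

b → l → i → f → a → j — 5 edges.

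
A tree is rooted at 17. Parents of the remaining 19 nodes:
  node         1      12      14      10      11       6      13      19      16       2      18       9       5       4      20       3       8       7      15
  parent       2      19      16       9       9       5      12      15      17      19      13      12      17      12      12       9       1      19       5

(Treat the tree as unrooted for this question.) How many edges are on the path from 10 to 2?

4

The path is 10 – 9 – 12 – 19 – 2, which has 4 edges.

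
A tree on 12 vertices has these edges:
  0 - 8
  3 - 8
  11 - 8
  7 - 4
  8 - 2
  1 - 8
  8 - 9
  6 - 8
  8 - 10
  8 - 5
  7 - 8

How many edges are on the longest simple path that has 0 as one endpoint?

3

A farthest node from 0 is 4.
The path 0 – 8 – 7 – 4 has 3 edges.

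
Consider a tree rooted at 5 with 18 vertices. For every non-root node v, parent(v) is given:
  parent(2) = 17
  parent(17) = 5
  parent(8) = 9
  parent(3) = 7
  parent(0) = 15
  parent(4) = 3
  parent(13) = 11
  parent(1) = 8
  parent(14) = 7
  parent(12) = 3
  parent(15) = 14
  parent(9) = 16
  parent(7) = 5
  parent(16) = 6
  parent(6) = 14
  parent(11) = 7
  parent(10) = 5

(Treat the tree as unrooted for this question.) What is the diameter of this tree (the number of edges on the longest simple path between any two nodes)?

A longest path is 1 – 8 – 9 – 16 – 6 – 14 – 7 – 5 – 17 – 2, with 9 edges.

9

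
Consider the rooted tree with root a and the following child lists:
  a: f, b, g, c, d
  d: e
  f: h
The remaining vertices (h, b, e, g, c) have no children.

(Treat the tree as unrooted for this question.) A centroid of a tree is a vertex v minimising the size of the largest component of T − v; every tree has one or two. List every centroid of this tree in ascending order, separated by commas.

a

If a is removed the pieces have sizes 2, 2, 1, 1, 1, all ≤ ⌊8/2⌋ = 4.
Every other node leaves some component of size > 4, so the centroid is unique.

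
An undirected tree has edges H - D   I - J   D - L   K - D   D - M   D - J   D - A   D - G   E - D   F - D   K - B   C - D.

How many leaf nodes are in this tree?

10

The leaves are A, B, C, E, F, G, H, I, L, M.
That is 10 leaves.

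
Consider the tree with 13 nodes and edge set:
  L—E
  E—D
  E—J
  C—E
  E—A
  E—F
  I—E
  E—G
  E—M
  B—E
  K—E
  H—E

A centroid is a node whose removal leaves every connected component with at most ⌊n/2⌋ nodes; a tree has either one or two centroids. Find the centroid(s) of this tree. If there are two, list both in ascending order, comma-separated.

E

Delete E: the remaining components have sizes 1, 1, 1, 1, 1, 1, 1, 1, 1, 1, 1, 1. Max 1 ≤ 6, so E is a centroid.
Every other node leaves some component of size > 6, so the centroid is unique.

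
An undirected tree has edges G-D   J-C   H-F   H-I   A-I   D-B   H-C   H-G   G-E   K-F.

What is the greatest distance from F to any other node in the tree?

The node farthest from F is B, via F-H-G-D-B — 4 edges.

4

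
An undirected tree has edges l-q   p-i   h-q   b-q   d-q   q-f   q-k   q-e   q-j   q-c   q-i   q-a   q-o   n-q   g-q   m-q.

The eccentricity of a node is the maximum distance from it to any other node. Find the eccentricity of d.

3

Distances from d peak at 3, attained at p.
d – q – i – p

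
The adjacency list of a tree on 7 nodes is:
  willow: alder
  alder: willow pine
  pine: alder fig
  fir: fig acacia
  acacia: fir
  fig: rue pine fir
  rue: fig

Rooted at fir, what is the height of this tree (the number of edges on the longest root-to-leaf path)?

willow sits deepest: fir → fig → pine → alder → willow — 4 edges from the root.

4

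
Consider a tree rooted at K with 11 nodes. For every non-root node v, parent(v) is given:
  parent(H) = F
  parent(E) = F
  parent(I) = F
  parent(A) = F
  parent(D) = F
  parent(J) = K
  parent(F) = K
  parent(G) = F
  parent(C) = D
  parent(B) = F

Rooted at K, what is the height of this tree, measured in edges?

3

A deepest node is C, reached by K – F – D – C.
That path has 3 edges, so the height is 3.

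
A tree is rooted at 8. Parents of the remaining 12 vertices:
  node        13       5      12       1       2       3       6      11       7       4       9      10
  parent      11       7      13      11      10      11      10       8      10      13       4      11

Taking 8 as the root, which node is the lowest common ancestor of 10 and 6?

10

Path 10→root: 10 11 8; path 6→root: 6 10 11 8.
First common node: 10.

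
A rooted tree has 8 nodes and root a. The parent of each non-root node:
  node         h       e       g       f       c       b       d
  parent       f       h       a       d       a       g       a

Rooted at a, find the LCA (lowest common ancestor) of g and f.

a

Ancestors of g (toward the root): g, a.
Ancestors of f: f, d, a.
The deepest node appearing in both lists is a.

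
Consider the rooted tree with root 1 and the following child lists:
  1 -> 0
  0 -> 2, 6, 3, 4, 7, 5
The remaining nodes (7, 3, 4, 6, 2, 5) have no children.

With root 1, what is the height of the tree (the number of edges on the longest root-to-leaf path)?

2

A deepest node is 2, reached by 1 → 0 → 2.
That path has 2 edges, so the height is 2.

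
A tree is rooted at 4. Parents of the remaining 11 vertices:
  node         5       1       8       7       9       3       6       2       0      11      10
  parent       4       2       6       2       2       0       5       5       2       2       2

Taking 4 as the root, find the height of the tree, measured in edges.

The longest root-to-leaf path is 4 → 5 → 2 → 0 → 3 (4 edges).

4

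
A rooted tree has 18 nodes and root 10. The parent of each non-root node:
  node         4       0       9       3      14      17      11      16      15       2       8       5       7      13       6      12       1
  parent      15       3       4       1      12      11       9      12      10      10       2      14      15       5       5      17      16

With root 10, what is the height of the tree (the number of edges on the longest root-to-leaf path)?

10

A deepest node is 0, reached by 10–15–4–9–11–17–12–16–1–3–0.
That path has 10 edges, so the height is 10.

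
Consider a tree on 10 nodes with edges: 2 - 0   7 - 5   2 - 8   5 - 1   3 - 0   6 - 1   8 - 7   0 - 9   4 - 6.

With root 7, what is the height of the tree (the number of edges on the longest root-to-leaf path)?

4

The longest root-to-leaf path is 7 → 8 → 2 → 0 → 3 (4 edges).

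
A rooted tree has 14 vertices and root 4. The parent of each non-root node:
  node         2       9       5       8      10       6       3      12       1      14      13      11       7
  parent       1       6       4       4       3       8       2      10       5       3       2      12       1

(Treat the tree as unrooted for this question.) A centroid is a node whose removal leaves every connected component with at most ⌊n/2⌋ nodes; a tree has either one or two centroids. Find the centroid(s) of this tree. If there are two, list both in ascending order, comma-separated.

1, 2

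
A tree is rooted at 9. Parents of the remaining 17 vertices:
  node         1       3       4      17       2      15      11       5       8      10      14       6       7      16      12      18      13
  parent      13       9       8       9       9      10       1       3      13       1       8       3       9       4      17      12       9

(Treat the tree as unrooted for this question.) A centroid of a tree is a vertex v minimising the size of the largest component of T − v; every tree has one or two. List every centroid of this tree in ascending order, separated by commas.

9, 13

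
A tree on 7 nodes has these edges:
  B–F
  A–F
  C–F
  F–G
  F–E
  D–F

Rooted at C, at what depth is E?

2

Climbing from E to the root: E → F → C. That's 2 steps.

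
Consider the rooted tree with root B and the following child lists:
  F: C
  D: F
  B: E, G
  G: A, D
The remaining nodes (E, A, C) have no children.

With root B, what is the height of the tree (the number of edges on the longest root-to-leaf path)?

The longest root-to-leaf path is B – G – D – F – C (4 edges).

4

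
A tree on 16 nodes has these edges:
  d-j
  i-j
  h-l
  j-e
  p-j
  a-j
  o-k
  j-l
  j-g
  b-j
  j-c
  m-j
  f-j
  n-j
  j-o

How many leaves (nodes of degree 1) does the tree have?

13

The leaves are a, b, c, d, e, f, g, h, i, k, m, n, p.
That is 13 leaves.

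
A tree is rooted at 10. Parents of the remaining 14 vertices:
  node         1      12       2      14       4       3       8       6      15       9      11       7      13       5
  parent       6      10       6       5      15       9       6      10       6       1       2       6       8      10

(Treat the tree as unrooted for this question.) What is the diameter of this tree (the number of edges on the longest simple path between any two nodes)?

6

A longest path is 3 - 9 - 1 - 6 - 10 - 5 - 14, with 6 edges.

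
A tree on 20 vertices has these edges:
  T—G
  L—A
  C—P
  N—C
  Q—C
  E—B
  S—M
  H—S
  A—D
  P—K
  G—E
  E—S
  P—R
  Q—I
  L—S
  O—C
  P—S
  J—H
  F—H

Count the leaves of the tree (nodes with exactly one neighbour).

11

Degree-1 nodes: B, D, F, I, J, K, M, N, O, R, T — 11 of them.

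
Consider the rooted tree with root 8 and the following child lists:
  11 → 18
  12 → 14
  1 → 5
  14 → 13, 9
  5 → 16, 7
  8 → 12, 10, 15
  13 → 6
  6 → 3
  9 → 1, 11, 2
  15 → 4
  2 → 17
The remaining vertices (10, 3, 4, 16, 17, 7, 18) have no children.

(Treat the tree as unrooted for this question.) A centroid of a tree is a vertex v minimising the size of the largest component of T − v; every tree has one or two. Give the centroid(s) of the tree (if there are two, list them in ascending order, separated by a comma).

Removing 14 splits the tree into components of sizes 9, 5, 3; the largest is 9 ≤ ⌊18/2⌋ = 9.
Its neighbour 9 also leaves a largest component of size 9, so both are centroids.

9, 14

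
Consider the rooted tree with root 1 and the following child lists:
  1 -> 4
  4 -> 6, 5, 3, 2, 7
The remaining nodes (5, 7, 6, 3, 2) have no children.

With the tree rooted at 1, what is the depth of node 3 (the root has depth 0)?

Climbing from 3 to the root: 3 – 4 – 1. That's 2 steps.

2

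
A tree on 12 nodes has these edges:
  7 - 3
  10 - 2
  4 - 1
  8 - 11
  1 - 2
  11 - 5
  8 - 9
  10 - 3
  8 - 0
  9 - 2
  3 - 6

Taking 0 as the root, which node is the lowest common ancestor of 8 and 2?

8's ancestor chain is 8, 0 and 2's is 2, 9, 8, 0; they first meet at 8.

8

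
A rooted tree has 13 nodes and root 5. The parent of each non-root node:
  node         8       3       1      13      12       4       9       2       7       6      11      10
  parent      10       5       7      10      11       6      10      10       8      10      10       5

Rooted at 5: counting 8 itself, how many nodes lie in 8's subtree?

3

8's subtree: {8, 7, 1}, size 3.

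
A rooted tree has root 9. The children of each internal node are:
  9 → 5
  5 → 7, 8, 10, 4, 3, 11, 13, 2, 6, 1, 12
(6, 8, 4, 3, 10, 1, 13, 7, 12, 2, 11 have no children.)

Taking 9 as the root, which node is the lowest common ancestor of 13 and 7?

13's ancestor chain is 13, 5, 9 and 7's is 7, 5, 9; they first meet at 5.

5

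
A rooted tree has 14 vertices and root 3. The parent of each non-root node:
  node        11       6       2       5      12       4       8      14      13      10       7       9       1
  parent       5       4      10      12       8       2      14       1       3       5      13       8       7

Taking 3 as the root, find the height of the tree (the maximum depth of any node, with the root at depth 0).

11

6 sits deepest: 3 → 13 → 7 → 1 → 14 → 8 → 12 → 5 → 10 → 2 → 4 → 6 — 11 edges from the root.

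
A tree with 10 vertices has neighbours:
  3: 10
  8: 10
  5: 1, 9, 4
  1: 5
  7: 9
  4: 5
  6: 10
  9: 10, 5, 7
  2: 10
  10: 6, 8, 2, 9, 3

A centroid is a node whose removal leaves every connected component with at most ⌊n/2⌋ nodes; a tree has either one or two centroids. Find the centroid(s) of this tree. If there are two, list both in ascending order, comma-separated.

9, 10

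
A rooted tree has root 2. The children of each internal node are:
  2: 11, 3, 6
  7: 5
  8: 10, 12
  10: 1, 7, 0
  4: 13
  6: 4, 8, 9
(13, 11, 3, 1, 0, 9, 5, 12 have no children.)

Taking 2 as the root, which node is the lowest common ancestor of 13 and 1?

6

13's ancestor chain is 13, 4, 6, 2 and 1's is 1, 10, 8, 6, 2; they first meet at 6.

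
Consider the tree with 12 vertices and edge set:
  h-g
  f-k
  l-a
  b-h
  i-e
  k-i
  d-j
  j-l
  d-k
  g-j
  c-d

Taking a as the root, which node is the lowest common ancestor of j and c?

j

Path j→root: j l a; path c→root: c d j l a.
First common node: j.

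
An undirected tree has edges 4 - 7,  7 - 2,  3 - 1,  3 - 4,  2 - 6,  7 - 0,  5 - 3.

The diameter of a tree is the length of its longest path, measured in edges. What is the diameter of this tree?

Starting from 6, a farthest node is 5 at distance 5.
One longest path: 6-2-7-4-3-5.
So the diameter is 5.

5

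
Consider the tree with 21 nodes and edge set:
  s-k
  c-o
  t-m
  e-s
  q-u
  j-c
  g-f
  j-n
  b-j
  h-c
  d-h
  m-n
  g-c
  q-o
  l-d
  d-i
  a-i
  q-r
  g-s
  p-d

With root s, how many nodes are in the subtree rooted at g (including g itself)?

g's subtree: {g, c, f, h, j, o, d, n, b, q, i, l, p, m, u, r, a, t}, size 18.

18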